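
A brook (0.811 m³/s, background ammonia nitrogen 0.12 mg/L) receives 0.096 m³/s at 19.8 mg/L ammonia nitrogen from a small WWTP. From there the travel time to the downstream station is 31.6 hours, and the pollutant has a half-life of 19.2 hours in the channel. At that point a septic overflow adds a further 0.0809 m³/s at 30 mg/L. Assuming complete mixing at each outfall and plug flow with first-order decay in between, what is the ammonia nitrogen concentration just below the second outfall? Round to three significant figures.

3.10 mg/L

Conservation of mass: C = (0.8110·0.1200 + 0.09600·19.80) / 0.9070 = 1.998/0.9070 = 2.203 mg/L; combined flow 0.9070 m³/s.
Half-life 19.2 h → k = ln 2 / 19.2 = 0.03610 h⁻¹ = 0.8664 d⁻¹.
Decay over the reach: 2.203·exp(−kt) = 2.203·0.3196 = 0.7040 mg/L.
Second outfall: C = (0.9070·0.7040 + 0.08090·30.00)/0.9879 = 3.103 mg/L.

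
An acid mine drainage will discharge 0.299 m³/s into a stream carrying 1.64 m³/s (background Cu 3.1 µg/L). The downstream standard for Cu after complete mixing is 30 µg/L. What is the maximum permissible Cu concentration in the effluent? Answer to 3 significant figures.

178 µg/L

At the limit, (Qr·Cr + Qe·Cₑ)/(Qr + Qe) = 30:
Cₑ = (1.939·30 − 1.640·3.100) / 0.2990 = 177.5 µg/L.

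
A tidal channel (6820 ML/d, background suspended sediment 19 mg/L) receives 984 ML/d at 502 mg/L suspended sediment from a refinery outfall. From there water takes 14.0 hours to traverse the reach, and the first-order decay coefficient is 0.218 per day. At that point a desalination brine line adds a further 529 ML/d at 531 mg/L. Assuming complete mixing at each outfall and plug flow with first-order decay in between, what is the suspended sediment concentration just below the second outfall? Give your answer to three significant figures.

Flow-weighted average: C = (6820·19.00 + 984.0·502.0) / 7804 = 623500/7804 = 79.90 mg/L; combined flow 7804 ML/d.
Applying C = C₀e^(−kt): 79.90 × 0.8806 = 70.36 mg/L.
At the second outfall, C = (7804·70.36 + 529.0·531.0) / (7804 + 529.0) = 99.60 mg/L.

99.6 mg/L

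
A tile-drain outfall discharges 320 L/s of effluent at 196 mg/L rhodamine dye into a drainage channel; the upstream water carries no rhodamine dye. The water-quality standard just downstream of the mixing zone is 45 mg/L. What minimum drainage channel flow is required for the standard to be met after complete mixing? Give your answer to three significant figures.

1070 L/s

Set C_mix = 45: (Q·0 + 320.0·196.0) / (Q + 320.0) = 45
→ Q = 320.0·(196.0 − 45)/(45 − 0) = 1074 L/s.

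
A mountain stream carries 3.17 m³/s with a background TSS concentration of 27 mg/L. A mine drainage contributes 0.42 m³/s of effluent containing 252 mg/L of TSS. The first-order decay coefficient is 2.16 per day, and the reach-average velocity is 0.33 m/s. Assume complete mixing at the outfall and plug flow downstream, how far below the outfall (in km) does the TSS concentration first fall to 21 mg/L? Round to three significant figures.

After mixing, C = (3.170·27.00 + 0.4200·252.0) / 3.590 = 191.4/3.590 = 53.32 mg/L.
Set 53.32·exp(−k·t) = 21 → t = ln(53.32/21)/k = 37270 s = 10.35 h.
Distance = v·t = 0.33·37270 = 12300 m = 12.30 km.

12.3 km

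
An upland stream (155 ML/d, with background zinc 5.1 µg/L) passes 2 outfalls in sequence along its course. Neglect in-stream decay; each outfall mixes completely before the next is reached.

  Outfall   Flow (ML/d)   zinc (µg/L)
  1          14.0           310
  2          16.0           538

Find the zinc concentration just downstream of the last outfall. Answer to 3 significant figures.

74.3 µg/L

After outfall 1: Q = 155.0 + 14.00 = 169.0 ML/d; C = (155.0·5.100 + 14.00·310.0)/169.0 = 30.36 µg/L.
After outfall 2: Q = 169.0 + 16.00 = 185.0 ML/d; C = (169.0·30.36 + 16.00·538.0)/185.0 = 74.26 µg/L.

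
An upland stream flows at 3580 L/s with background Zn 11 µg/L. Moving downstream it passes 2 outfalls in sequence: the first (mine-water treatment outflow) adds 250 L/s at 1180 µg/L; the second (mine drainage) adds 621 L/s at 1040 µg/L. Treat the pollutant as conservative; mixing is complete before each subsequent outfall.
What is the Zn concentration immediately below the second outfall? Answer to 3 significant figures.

Outfall 1: combined Q = 3830 L/s; C = (3580·11.00 + 250.0·1180)/3830 = 87.31 µg/L.
Outfall 2: combined Q = 4451 L/s; C = (3830·87.31 + 621.0·1040)/4451 = 220.2 µg/L.

220 µg/L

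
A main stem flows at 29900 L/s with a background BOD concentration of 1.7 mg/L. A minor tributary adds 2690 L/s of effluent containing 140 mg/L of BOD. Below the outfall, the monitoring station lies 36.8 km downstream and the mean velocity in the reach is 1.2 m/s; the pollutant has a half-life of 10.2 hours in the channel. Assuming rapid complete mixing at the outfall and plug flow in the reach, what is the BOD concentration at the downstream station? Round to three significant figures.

7.35 mg/L

Mixed concentration C = ΣQC/ΣQ = (29900·1.700 + 2690·140.0) / 32590 = 427400/32590 = 13.12 mg/L.
Travel time t = 36.8·1000 / 1.2 = 30670 s = 8.519 h.
Half-life 10.2 h → k = ln 2 / 10.2 = 0.06796 h⁻¹ = 1.631 d⁻¹.
Decay over the reach: 13.12·exp(−kt) = 13.12·0.5605 = 7.351 mg/L.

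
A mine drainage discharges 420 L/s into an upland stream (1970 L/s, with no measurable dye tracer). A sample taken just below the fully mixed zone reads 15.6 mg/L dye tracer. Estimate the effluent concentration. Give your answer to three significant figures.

Mass balance: 1970·0 + 420.0·Cₑ = 2390·15.60
→ Cₑ = (2390·15.60 − 1970·0) / 420.0 = 88.77 mg/L.

88.8 mg/L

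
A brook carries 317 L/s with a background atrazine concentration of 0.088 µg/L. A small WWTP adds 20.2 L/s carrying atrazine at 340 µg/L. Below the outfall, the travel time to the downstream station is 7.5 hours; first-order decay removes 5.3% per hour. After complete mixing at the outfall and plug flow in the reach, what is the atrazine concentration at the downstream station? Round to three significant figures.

Flow-weighted average: C = (317.0·0.08800 + 20.20·340.0) / 337.2 = 6896/337.2 = 20.45 µg/L.
5.3%/h lost → k = −ln(1 − 0.053) = 0.05446 h⁻¹.
First-order decay: C = 20.45·exp(−k·t) = 20.45·0.6647 = 13.59 µg/L.

13.6 µg/L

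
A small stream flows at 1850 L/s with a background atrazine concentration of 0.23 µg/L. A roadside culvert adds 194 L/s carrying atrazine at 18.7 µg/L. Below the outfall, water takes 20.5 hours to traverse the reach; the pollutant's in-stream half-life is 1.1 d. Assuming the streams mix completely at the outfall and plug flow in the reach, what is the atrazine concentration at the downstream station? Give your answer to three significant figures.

1.16 µg/L

Mass balance: C = (1850·0.2300 + 194.0·18.70) / 2044 = 4053/2044 = 1.983 µg/L.
Half-life 1.1 d → k = ln 2 / 1.1 = 0.6301 d⁻¹.
Applying C = C₀e^(−kt): 1.983 × 0.5838 = 1.158 µg/L.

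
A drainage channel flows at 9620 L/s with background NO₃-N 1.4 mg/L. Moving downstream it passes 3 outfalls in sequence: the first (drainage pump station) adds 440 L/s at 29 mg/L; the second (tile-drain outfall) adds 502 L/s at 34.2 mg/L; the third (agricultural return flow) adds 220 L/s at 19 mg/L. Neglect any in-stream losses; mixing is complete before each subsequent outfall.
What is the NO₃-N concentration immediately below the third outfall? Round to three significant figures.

After outfall 1: Q = 9620 + 440.0 = 10060 L/s; C = (9620·1.400 + 440.0·29.00)/10060 = 2.607 mg/L.
After outfall 2: Q = 10060 + 502.0 = 10560 L/s; C = (10060·2.607 + 502.0·34.20)/10560 = 4.109 mg/L.
After outfall 3: Q = 10560 + 220.0 = 10780 L/s; C = (10560·4.109 + 220.0·19.00)/10780 = 4.413 mg/L.

4.41 mg/L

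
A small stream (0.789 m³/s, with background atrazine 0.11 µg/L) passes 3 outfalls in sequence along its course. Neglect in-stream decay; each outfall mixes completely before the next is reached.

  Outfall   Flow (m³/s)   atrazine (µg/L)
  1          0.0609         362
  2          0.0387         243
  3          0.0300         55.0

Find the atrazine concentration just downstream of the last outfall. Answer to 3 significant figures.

Below outfall 1: Q → 0.8499 m³/s, C = (0.7890·0.1100 + 0.06090·362.0)/0.8499 = 26.04 µg/L.
Below outfall 2: Q → 0.8886 m³/s, C = (0.8499·26.04 + 0.03870·243.0)/0.8886 = 35.49 µg/L.
Below outfall 3: Q → 0.9186 m³/s, C = (0.8886·35.49 + 0.03000·55.00)/0.9186 = 36.13 µg/L.

36.1 µg/L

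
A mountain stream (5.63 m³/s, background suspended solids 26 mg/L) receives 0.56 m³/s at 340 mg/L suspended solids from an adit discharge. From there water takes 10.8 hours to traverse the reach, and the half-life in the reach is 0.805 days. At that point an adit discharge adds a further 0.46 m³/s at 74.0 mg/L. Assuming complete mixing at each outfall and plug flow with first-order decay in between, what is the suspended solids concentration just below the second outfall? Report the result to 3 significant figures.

39.5 mg/L

After mixing, C = (5.630·26.00 + 0.5600·340.0) / 6.190 = 336.8/6.190 = 54.41 mg/L; combined flow 6.190 m³/s.
Half-life 0.805 d → k = ln 2 / 0.805 = 0.8611 d⁻¹.
Applying C = C₀e^(−kt): 54.41 × 0.6788 = 36.93 mg/L.
At the second outfall, C = (6.190·36.93 + 0.4600·74.00) / (6.190 + 0.4600) = 39.49 mg/L.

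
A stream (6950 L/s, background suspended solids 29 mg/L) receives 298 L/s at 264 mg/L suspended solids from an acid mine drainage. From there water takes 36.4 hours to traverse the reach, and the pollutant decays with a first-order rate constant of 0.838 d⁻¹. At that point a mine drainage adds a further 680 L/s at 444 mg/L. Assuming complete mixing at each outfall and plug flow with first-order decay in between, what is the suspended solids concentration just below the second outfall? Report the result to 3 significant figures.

48.0 mg/L

Flow-weighted average: C = (6950·29.00 + 298.0·264.0) / 7248 = 280200/7248 = 38.66 mg/L; combined flow 7248 L/s.
Applying C = C₀e^(−kt): 38.66 × 0.2806 = 10.85 mg/L.
At the second outfall, C = (7248·10.85 + 680.0·444.0) / (7248 + 680.0) = 48.00 mg/L.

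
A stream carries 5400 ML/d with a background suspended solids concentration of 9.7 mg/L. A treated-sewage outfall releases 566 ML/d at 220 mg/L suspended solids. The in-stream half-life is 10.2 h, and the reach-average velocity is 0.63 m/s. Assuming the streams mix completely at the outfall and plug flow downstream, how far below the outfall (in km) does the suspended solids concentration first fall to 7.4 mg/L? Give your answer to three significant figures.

After mixing, C = (5400·9.700 + 566.0·220.0) / 5966 = 176900/5966 = 29.65 mg/L.
Half-life 10.2 h → k = ln 2 / 10.2 = 0.06796 h⁻¹ = 1.631 d⁻¹.
Set 29.65·exp(−k·t) = 7.4 → t = ln(29.65/7.4)/k = 73530 s = 20.43 h.
Distance = v·t = 0.63·73530 = 46330 m = 46.33 km.

46.3 km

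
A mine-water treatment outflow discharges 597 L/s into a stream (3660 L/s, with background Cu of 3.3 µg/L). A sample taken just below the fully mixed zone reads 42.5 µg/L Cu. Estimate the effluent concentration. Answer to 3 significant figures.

283 µg/L

Mass balance: 3660·3.300 + 597.0·Cₑ = 4257·42.50
→ Cₑ = (4257·42.50 − 3660·3.300) / 597.0 = 282.8 µg/L.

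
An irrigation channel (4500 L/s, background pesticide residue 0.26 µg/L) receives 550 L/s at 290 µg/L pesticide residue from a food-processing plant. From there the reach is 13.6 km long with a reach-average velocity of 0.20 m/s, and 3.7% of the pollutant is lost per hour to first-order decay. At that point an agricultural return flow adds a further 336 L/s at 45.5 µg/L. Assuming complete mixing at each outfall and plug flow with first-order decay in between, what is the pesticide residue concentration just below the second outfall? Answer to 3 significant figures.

17.5 µg/L

Mixed concentration C = ΣQC/ΣQ = (4500·0.2600 + 550.0·290.0) / 5050 = 160700/5050 = 31.82 µg/L; combined flow 5050 L/s.
Travel time t = 13.6·1000 / 0.20 = 68000 s = 18.89 h.
3.7%/h lost → k = −ln(1 − 0.037) = 0.03770 h⁻¹.
Applying C = C₀e^(−kt): 31.82 × 0.4906 = 15.61 µg/L.
At the second outfall, C = (5050·15.61 + 336.0·45.50) / (5050 + 336.0) = 17.47 µg/L.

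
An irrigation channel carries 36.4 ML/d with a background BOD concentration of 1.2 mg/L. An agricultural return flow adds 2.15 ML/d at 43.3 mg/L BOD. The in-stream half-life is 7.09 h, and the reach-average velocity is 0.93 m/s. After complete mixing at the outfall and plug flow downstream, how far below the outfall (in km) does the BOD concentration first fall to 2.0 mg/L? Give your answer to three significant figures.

19.6 km

Conservation of mass: C = (36.40·1.200 + 2.150·43.30) / 38.55 = 136.8/38.55 = 3.548 mg/L.
Half-life 7.09 h → k = ln 2 / 7.09 = 0.09776 h⁻¹ = 2.346 d⁻¹.
Set 3.548·exp(−k·t) = 2.0 → t = ln(3.548/2.0)/k = 21110 s = 5.863 h.
Distance = v·t = 0.93·21110 = 19630 m = 19.63 km.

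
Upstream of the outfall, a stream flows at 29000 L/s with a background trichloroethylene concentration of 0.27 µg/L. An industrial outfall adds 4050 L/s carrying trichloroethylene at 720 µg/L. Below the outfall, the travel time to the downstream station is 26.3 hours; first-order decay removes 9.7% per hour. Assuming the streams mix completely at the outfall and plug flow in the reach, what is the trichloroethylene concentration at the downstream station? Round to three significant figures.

Flow-weighted average: C = (29000·0.2700 + 4050·720.0) / 33050 = 2924000/33050 = 88.47 µg/L.
9.7%/h lost → k = −ln(1 − 0.097) = 0.1020 h⁻¹.
After decay, C = 88.47 × e^(−kt) = 88.47 × 0.06833 = 6.045 µg/L.

6.04 µg/L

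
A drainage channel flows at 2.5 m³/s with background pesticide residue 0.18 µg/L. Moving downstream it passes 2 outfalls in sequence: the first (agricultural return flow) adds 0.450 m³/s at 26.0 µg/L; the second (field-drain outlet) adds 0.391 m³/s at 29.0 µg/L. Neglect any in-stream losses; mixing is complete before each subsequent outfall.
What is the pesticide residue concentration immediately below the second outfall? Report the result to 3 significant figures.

7.03 µg/L

Outfall 1: combined Q = 2.950 m³/s; C = (2.500·0.1800 + 0.4500·26.00)/2.950 = 4.119 µg/L.
Outfall 2: combined Q = 3.341 m³/s; C = (2.950·4.119 + 0.3910·29.00)/3.341 = 7.031 µg/L.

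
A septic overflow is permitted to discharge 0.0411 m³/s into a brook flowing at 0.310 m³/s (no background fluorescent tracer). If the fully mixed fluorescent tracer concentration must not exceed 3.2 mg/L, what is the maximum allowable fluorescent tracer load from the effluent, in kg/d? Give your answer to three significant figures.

97.1 kg/d

Mass balance at the limit: 0.3100·0 + 0.04110·Cₑ = 0.3511·3.2 → Cₑ = 27.34 mg/L.
Load = 0.04110 m³/s × 27.34 g/m³ × 86 400 s/d = 97.07 kg/d.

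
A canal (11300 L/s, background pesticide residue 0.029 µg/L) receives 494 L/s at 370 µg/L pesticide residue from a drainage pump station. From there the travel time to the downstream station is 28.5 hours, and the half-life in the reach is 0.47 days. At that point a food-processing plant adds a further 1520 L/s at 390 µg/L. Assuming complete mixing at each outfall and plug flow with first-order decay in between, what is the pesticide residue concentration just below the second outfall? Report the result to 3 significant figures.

Mass balance: C = (11300·0.02900 + 494.0·370.0) / 11790 = 183100/11790 = 15.53 µg/L; combined flow 11790 L/s.
Half-life 0.47 d → k = ln 2 / 0.47 = 1.475 d⁻¹.
After decay, C = 15.53 × e^(−kt) = 15.53 × 0.1735 = 2.694 µg/L.
Second outfall: C = (11790·2.694 + 1520·390.0)/13310 = 46.91 µg/L.

46.9 µg/L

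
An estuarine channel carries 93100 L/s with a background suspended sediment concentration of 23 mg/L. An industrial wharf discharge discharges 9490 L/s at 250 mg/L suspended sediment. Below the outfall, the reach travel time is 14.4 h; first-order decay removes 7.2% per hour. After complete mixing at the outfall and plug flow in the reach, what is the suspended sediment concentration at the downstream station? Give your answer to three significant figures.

15.0 mg/L

Mixed concentration C = ΣQC/ΣQ = (93100·23.00 + 9490·250.0) / 102600 = 4514000/102600 = 44.00 mg/L.
7.2%/h lost → k = −ln(1 − 0.072) = 0.07472 h⁻¹.
Decay over the reach: 44.00·exp(−kt) = 44.00·0.3410 = 15.00 mg/L.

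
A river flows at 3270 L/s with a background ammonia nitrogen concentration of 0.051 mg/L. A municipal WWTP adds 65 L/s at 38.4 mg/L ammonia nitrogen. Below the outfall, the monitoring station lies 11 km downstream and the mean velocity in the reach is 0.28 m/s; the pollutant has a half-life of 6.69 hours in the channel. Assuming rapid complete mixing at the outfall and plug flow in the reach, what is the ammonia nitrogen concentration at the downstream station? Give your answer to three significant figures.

0.258 mg/L

Mixed concentration C = ΣQC/ΣQ = (3270·0.05100 + 65.00·38.40) / 3335 = 2663/3335 = 0.7984 mg/L.
Travel time t = 11·1000 / 0.28 = 39290 s = 10.91 h.
Half-life 6.69 h → k = ln 2 / 6.69 = 0.1036 h⁻¹ = 2.487 d⁻¹.
After decay, C = 0.7984 × e^(−kt) = 0.7984 × 0.3228 = 0.2578 mg/L.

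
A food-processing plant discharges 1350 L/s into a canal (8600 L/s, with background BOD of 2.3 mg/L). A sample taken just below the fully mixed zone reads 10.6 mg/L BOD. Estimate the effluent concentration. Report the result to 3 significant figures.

63.5 mg/L

Mass balance: 8600·2.300 + 1350·Cₑ = 9950·10.60
→ Cₑ = (9950·10.60 − 8600·2.300) / 1350 = 63.47 mg/L.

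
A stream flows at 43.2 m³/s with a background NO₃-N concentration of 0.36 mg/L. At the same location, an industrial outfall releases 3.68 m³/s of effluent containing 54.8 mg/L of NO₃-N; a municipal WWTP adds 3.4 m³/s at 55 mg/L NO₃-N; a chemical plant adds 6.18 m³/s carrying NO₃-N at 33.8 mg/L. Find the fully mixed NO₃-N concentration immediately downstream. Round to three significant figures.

10.9 mg/L

Conservation of mass: C = (43.20·0.3600 + 3.680·54.80 + 3.400·55.00 + 6.180·33.80) / 56.46 = 613.1/56.46 = 10.86 mg/L.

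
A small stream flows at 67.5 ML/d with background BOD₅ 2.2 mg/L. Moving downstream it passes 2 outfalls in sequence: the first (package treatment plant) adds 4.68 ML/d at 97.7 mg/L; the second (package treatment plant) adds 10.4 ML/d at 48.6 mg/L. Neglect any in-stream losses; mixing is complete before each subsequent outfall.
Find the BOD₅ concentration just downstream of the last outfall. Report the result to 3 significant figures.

13.5 mg/L

Outfall 1: combined Q = 72.18 ML/d; C = (67.50·2.200 + 4.680·97.70)/72.18 = 8.392 mg/L.
Outfall 2: combined Q = 82.58 ML/d; C = (72.18·8.392 + 10.40·48.60)/82.58 = 13.46 mg/L.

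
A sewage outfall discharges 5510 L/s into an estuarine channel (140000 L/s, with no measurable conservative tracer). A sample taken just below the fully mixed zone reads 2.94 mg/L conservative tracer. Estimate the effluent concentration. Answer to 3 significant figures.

Mass balance: 140000·0 + 5510·Cₑ = 145500·2.940
→ Cₑ = (145500·2.940 − 140000·0) / 5510 = 77.64 mg/L.

77.6 mg/L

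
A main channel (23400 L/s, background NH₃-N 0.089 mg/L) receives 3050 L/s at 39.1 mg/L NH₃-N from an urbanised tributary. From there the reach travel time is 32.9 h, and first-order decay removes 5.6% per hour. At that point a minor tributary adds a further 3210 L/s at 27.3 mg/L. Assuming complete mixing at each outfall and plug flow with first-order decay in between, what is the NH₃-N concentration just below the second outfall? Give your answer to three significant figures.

Conservation of mass: C = (23400·0.08900 + 3050·39.10) / 26450 = 121300/26450 = 4.587 mg/L; combined flow 26450 L/s.
5.6%/h lost → k = −ln(1 − 0.056) = 0.05763 h⁻¹.
First-order decay: C = 4.587·exp(−k·t) = 4.587·0.1502 = 0.6889 mg/L.
At the second outfall, C = (26450·0.6889 + 3210·27.30) / (26450 + 3210) = 3.569 mg/L.

3.57 mg/L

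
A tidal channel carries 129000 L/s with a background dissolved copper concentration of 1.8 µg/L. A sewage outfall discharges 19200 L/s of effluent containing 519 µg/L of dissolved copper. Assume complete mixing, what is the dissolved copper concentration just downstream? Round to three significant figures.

68.8 µg/L

After mixing, C = (129000·1.800 + 19200·519.0) / 148200 = 10200000/148200 = 68.81 µg/L.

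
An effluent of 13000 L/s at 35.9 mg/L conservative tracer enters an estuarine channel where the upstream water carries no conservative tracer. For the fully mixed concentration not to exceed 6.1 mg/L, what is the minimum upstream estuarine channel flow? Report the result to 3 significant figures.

63500 L/s

Set C_mix = 6.1: (Q·0 + 13000·35.90) / (Q + 13000) = 6.1
→ Q = 13000·(35.90 − 6.1)/(6.1 − 0) = 63510 L/s.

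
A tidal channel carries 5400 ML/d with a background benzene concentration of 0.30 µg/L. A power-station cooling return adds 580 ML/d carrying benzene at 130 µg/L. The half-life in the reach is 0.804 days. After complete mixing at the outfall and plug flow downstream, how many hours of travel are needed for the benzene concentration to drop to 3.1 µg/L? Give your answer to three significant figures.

39.6 h

Mass balance: C = (5400·0.3000 + 580.0·130.0) / 5980 = 77020/5980 = 12.88 µg/L.
Half-life 0.804 d → k = ln 2 / 0.804 = 0.8621 d⁻¹.
12.88·exp(−k·t) = 3.1 → t = ln(12.88/3.1)/k = 142700 s = 39.65 h.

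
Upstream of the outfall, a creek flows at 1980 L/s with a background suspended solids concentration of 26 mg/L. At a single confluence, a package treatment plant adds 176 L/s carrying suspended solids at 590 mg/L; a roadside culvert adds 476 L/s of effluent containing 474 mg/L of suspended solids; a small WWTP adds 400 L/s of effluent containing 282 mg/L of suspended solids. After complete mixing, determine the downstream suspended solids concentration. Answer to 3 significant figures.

Mixed concentration C = ΣQC/ΣQ = (1980·26.00 + 176.0·590.0 + 476.0·474.0 + 400.0·282.0) / 3032 = 493700/3032 = 162.8 mg/L.

163 mg/L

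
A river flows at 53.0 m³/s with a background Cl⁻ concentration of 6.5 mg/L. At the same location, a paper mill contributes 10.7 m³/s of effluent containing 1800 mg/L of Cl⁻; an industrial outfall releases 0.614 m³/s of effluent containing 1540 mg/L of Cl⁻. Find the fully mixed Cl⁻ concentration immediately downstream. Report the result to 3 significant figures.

After mixing, C = (53.00·6.500 + 10.70·1800 + 0.6140·1540) / 64.31 = 20550/64.31 = 319.5 mg/L.

320 mg/L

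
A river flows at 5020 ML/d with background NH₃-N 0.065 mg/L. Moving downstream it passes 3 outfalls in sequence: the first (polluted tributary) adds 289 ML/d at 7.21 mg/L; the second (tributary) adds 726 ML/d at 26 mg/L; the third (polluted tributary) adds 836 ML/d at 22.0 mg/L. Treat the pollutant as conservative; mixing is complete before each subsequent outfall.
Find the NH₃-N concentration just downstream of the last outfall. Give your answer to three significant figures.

Outfall 1: combined Q = 5309 ML/d; C = (5020·0.06500 + 289.0·7.210)/5309 = 0.4539 mg/L.
Outfall 2: combined Q = 6035 ML/d; C = (5309·0.4539 + 726.0·26.00)/6035 = 3.527 mg/L.
Outfall 3: combined Q = 6871 ML/d; C = (6035·3.527 + 836.0·22.00)/6871 = 5.775 mg/L.

5.77 mg/L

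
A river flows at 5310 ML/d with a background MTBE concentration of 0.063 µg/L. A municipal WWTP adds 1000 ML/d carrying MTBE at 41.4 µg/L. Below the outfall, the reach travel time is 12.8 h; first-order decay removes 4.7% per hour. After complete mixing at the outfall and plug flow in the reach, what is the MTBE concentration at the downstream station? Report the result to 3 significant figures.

3.57 µg/L

Conservation of mass: C = (5310·0.06300 + 1000·41.40) / 6310 = 41730/6310 = 6.614 µg/L.
4.7%/h lost → k = −ln(1 − 0.047) = 0.04814 h⁻¹.
Decay over the reach: 6.614·exp(−kt) = 6.614·0.5400 = 3.572 µg/L.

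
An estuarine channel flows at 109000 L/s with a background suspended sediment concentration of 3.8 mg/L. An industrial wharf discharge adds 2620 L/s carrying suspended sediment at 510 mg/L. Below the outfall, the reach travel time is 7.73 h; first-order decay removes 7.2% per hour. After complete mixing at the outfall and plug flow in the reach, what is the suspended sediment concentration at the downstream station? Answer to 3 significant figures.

Mixed concentration C = ΣQC/ΣQ = (109000·3.800 + 2620·510.0) / 111600 = 1750000/111600 = 15.68 mg/L.
7.2%/h lost → k = −ln(1 − 0.072) = 0.07472 h⁻¹.
First-order decay: C = 15.68·exp(−k·t) = 15.68·0.5612 = 8.801 mg/L.

8.80 mg/L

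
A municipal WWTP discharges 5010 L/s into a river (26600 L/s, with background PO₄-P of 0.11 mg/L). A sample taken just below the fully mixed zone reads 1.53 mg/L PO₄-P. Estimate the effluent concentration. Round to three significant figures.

Mass balance: 26600·0.1100 + 5010·Cₑ = 31610·1.530
→ Cₑ = (31610·1.530 − 26600·0.1100) / 5010 = 9.069 mg/L.

9.07 mg/L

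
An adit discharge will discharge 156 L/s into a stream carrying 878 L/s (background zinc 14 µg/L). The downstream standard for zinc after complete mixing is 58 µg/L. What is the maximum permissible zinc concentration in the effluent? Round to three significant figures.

306 µg/L

At the limit, (Qr·Cr + Qe·Cₑ)/(Qr + Qe) = 58:
Cₑ = (1034·58 − 878.0·14.00) / 156.0 = 305.6 µg/L.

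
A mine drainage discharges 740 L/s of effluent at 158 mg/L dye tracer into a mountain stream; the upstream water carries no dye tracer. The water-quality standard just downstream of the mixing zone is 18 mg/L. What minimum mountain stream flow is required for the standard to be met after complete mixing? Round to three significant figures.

5760 L/s

Set C_mix = 18: (Q·0 + 740.0·158.0) / (Q + 740.0) = 18
→ Q = 740.0·(158.0 − 18)/(18 − 0) = 5756 L/s.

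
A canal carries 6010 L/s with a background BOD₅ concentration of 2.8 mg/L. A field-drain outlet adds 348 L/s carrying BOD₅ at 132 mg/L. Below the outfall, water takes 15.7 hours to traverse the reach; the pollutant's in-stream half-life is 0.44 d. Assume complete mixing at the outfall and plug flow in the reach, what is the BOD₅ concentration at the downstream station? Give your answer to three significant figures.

3.52 mg/L

Flow-weighted average: C = (6010·2.800 + 348.0·132.0) / 6358 = 62760/6358 = 9.872 mg/L.
Half-life 0.44 d → k = ln 2 / 0.44 = 1.575 d⁻¹.
First-order decay: C = 9.872·exp(−k·t) = 9.872·0.3568 = 3.522 mg/L.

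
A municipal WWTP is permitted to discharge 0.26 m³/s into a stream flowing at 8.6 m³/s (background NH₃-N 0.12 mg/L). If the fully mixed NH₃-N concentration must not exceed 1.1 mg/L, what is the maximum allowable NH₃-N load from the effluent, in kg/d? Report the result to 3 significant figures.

753 kg/d

Mass balance at the limit: 8.600·0.1200 + 0.2600·Cₑ = 8.860·1.1 → Cₑ = 33.52 mg/L.
Load = 0.2600 m³/s × 33.52 g/m³ × 86 400 s/d = 752.9 kg/d.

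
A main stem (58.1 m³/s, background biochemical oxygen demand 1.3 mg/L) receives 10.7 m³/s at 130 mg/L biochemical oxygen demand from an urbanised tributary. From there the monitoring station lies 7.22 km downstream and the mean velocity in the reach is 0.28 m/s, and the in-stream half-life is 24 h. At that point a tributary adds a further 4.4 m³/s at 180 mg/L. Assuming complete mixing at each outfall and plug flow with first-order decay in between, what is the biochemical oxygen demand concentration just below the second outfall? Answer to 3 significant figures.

27.1 mg/L

After mixing, C = (58.10·1.300 + 10.70·130.0) / 68.80 = 1467/68.80 = 21.32 mg/L; combined flow 68.80 m³/s.
Travel time t = 7.22·1000 / 0.28 = 25790 s = 7.163 h.
Half-life 24 h → k = ln 2 / 24 = 0.02888 h⁻¹ = 0.6931 d⁻¹.
Applying C = C₀e^(−kt): 21.32 × 0.8131 = 17.33 mg/L.
Second outfall: C = (68.80·17.33 + 4.400·180.0)/73.20 = 27.11 mg/L.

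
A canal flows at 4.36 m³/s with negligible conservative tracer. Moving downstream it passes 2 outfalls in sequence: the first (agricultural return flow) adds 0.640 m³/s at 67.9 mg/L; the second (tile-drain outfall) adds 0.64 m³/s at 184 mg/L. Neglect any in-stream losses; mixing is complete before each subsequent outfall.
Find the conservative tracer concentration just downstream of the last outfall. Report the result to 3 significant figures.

After outfall 1: Q = 4.360 + 0.6400 = 5.000 m³/s; C = (4.360·0 + 0.6400·67.90)/5.000 = 8.691 mg/L.
After outfall 2: Q = 5.000 + 0.6400 = 5.640 m³/s; C = (5.000·8.691 + 0.6400·184.0)/5.640 = 28.58 mg/L.

28.6 mg/L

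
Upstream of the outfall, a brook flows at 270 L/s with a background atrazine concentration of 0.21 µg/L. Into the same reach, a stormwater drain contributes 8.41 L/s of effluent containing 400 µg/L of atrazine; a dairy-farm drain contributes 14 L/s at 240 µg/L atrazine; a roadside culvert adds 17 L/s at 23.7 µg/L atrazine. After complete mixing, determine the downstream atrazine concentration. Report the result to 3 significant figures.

23.2 µg/L

Conservation of mass: C = (270.0·0.2100 + 8.410·400.0 + 14.00·240.0 + 17.00·23.70) / 309.4 = 7184/309.4 = 23.22 µg/L.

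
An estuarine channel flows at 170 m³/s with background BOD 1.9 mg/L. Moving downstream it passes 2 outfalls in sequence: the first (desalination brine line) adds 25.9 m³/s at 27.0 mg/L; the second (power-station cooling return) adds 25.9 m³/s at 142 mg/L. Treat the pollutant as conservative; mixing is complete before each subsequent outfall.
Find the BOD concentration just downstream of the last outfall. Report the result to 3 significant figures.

After outfall 1: Q = 170.0 + 25.90 = 195.9 m³/s; C = (170.0·1.900 + 25.90·27.00)/195.9 = 5.218 mg/L.
After outfall 2: Q = 195.9 + 25.90 = 221.8 m³/s; C = (195.9·5.218 + 25.90·142.0)/221.8 = 21.19 mg/L.

21.2 mg/L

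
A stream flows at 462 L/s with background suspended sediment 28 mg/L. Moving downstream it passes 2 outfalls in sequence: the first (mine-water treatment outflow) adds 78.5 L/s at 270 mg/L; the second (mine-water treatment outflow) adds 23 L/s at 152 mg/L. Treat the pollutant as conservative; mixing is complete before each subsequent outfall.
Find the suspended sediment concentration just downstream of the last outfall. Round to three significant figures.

Outfall 1: combined Q = 540.5 L/s; C = (462.0·28.00 + 78.50·270.0)/540.5 = 63.15 mg/L.
Outfall 2: combined Q = 563.5 L/s; C = (540.5·63.15 + 23.00·152.0)/563.5 = 66.77 mg/L.

66.8 mg/L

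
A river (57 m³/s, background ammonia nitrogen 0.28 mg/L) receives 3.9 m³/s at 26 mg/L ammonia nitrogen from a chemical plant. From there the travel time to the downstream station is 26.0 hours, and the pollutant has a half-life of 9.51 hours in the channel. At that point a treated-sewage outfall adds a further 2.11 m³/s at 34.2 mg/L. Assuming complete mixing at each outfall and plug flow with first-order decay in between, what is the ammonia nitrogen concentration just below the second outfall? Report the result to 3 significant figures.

After mixing, C = (57.00·0.2800 + 3.900·26.00) / 60.90 = 117.4/60.90 = 1.927 mg/L; combined flow 60.90 m³/s.
Half-life 9.51 h → k = ln 2 / 9.51 = 0.07289 h⁻¹ = 1.749 d⁻¹.
Decay over the reach: 1.927·exp(−kt) = 1.927·0.1503 = 0.2897 mg/L.
At the second outfall, C = (60.90·0.2897 + 2.110·34.20) / (60.90 + 2.110) = 1.425 mg/L.

1.43 mg/L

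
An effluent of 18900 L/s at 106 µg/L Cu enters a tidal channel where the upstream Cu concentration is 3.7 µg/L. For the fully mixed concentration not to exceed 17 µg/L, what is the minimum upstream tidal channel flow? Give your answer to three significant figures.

Set C_mix = 17: (Q·3.700 + 18900·106.0) / (Q + 18900) = 17
→ Q = 18900·(106.0 − 17)/(17 − 3.700) = 126500 L/s.

126000 L/s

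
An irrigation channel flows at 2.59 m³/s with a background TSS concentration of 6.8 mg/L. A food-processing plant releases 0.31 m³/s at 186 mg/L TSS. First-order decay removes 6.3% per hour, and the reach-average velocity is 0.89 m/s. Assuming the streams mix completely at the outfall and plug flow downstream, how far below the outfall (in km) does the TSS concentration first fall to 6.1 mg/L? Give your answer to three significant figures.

Flow-weighted average: C = (2.590·6.800 + 0.3100·186.0) / 2.900 = 75.27/2.900 = 25.96 mg/L.
6.3%/h lost → k = −ln(1 − 0.063) = 0.06507 h⁻¹.
Set 25.96·exp(−k·t) = 6.1 → t = ln(25.96/6.1)/k = 80110 s = 22.25 h.
Distance = v·t = 0.89·80110 = 71300 m = 71.30 km.

71.3 km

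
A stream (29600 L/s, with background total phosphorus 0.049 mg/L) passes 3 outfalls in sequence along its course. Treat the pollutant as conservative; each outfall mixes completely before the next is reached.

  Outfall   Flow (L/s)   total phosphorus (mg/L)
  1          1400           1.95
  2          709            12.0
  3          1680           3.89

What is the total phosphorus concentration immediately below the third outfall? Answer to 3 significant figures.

Outfall 1: combined Q = 31000 L/s; C = (29600·0.04900 + 1400·1.950)/31000 = 0.1349 mg/L.
Outfall 2: combined Q = 31710 L/s; C = (31000·0.1349 + 709.0·12.00)/31710 = 0.4002 mg/L.
Outfall 3: combined Q = 33390 L/s; C = (31710·0.4002 + 1680·3.890)/33390 = 0.5757 mg/L.

0.576 mg/L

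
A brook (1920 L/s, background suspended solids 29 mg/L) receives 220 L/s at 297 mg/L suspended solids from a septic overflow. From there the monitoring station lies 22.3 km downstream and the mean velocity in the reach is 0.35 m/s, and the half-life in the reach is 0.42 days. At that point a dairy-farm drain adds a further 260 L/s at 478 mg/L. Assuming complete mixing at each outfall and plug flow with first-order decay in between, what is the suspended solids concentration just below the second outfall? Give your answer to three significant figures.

Mass balance: C = (1920·29.00 + 220.0·297.0) / 2140 = 121000/2140 = 56.55 mg/L; combined flow 2140 L/s.
Travel time t = 22.3·1000 / 0.35 = 63710 s = 17.70 h.
Half-life 0.42 d → k = ln 2 / 0.42 = 1.650 d⁻¹.
Decay over the reach: 56.55·exp(−kt) = 56.55·0.2961 = 16.75 mg/L.
At the second outfall, C = (2140·16.75 + 260.0·478.0) / (2140 + 260.0) = 66.71 mg/L.

66.7 mg/L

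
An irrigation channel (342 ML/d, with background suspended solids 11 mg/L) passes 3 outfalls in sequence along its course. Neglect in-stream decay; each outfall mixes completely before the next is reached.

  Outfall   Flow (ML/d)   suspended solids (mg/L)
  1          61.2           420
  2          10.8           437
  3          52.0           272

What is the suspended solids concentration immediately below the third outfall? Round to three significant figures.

Below outfall 1: Q → 403.2 ML/d, C = (342.0·11.00 + 61.20·420.0)/403.2 = 73.08 mg/L.
Below outfall 2: Q → 414.0 ML/d, C = (403.2·73.08 + 10.80·437.0)/414.0 = 82.57 mg/L.
Below outfall 3: Q → 466.0 ML/d, C = (414.0·82.57 + 52.00·272.0)/466.0 = 103.7 mg/L.

104 mg/L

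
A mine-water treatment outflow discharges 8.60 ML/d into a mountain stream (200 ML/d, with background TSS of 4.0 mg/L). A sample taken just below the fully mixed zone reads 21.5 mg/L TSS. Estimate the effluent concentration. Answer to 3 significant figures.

Mass balance: 200.0·4.000 + 8.600·Cₑ = 208.6·21.50
→ Cₑ = (208.6·21.50 − 200.0·4.000) / 8.600 = 428.5 mg/L.

428 mg/L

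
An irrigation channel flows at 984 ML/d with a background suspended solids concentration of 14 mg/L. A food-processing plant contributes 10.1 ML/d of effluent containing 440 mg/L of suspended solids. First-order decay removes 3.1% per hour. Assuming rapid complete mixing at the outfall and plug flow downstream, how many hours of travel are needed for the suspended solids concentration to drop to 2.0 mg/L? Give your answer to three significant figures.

Mass balance: C = (984.0·14.00 + 10.10·440.0) / 994.1 = 18220/994.1 = 18.33 mg/L.
3.1%/h lost → k = −ln(1 − 0.031) = 0.03149 h⁻¹.
18.33·exp(−k·t) = 2.0 → t = ln(18.33/2.0)/k = 253300 s = 70.35 h.

70.3 h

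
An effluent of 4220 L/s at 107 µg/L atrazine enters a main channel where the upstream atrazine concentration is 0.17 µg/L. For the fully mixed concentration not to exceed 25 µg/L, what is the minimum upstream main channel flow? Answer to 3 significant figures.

13900 L/s

Set C_mix = 25: (Q·0.1700 + 4220·107.0) / (Q + 4220) = 25
→ Q = 4220·(107.0 − 25)/(25 − 0.1700) = 13940 L/s.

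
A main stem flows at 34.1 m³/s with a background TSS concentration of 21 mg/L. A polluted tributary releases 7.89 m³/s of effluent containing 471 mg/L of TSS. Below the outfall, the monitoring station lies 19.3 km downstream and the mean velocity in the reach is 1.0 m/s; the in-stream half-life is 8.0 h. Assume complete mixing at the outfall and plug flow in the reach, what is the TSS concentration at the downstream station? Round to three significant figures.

66.3 mg/L

After mixing, C = (34.10·21.00 + 7.890·471.0) / 41.99 = 4432/41.99 = 105.6 mg/L.
Travel time t = 19.3·1000 / 1.0 = 19300 s = 5.361 h.
Half-life 8.0 h → k = ln 2 / 8.0 = 0.08664 h⁻¹ = 2.079 d⁻¹.
Applying C = C₀e^(−kt): 105.6 × 0.6284 = 66.34 mg/L.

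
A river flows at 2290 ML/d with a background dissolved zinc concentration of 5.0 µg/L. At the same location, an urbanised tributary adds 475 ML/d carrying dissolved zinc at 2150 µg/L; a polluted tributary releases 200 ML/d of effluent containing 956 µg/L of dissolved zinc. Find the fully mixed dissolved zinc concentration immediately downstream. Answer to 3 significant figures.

Flow-weighted average: C = (2290·5.000 + 475.0·2150 + 200.0·956.0) / 2965 = 1224000/2965 = 412.8 µg/L.

413 µg/L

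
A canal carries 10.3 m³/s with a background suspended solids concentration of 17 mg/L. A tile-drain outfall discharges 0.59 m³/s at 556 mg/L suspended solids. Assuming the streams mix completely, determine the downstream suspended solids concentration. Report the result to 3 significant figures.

46.2 mg/L

Conservation of mass: C = (10.30·17.00 + 0.5900·556.0) / 10.89 = 503.1/10.89 = 46.20 mg/L.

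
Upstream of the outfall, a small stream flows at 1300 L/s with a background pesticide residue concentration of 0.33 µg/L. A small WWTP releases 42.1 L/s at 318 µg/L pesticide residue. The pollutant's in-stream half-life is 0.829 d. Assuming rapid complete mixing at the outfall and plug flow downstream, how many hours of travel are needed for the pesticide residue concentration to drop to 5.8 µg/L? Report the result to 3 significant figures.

16.5 h

After mixing, C = (1300·0.3300 + 42.10·318.0) / 1342 = 13820/1342 = 10.29 µg/L.
Half-life 0.829 d → k = ln 2 / 0.829 = 0.8361 d⁻¹.
10.29·exp(−k·t) = 5.8 → t = ln(10.29/5.8)/k = 59290 s = 16.47 h.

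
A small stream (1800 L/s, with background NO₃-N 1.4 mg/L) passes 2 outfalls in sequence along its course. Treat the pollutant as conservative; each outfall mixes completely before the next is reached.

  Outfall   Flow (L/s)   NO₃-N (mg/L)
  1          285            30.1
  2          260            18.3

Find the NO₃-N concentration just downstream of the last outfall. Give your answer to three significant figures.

6.76 mg/L

After outfall 1: Q = 1800 + 285.0 = 2085 L/s; C = (1800·1.400 + 285.0·30.10)/2085 = 5.323 mg/L.
After outfall 2: Q = 2085 + 260.0 = 2345 L/s; C = (2085·5.323 + 260.0·18.30)/2345 = 6.762 mg/L.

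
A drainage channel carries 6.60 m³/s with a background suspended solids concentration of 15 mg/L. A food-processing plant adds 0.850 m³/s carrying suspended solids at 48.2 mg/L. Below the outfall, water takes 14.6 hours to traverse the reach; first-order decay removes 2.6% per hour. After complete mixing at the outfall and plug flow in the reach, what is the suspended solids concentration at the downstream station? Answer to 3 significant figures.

After mixing, C = (6.600·15.00 + 0.8500·48.20) / 7.450 = 140.0/7.450 = 18.79 mg/L.
2.6%/h lost → k = −ln(1 − 0.026) = 0.02634 h⁻¹.
Decay over the reach: 18.79·exp(−kt) = 18.79·0.6807 = 12.79 mg/L.

12.8 mg/L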